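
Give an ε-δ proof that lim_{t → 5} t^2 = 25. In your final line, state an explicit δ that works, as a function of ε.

δ = min(2, ε/12)

Suppose ε > 0. We seek δ > 0 with 0 < |t − 5| < δ ⇒ |t^2 − 25| < ε.
Factor: t^2 − 25 = (t − 5)(t + 5), so |t^2 − 25| = |t − 5|·|t + 5|.
Restrict δ ≤ 2. Then |t − 5| < 2 gives |t| < 7, so by the triangle inequality |t + 5| ≤ 7 + 5 = 12.
Hence |t^2 − 25| ≤ 12|t − 5|, which is < ε once |t − 5| < ε/12.
Take δ = min(2, ε/12). If 0 < |t − 5| < δ then both bounds hold and |t^2 − 25| ≤ 12|t − 5| < 12·(ε/12) = ε.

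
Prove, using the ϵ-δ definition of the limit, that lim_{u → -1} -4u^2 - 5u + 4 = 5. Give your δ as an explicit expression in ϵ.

Let ϵ > 0. We want δ > 0 such that 0 < |u + 1| < δ implies |(-4u^2 - 5u + 4) − 5| < ϵ.
(-4u^2 - 5u + 4) − 5 = -4u^2 - 5u - 1 = (u + 1)(-4u - 1).
So |(-4u^2 - 5u + 4) − 5| = |u + 1|·|-4u - 1|.
Assume first that |u + 1| < 2, so |u| < 3. Then |-4u - 1| ≤ 4·3 + 1 = 13.
Hence |(-4u^2 - 5u + 4) − 5| ≤ 13|u + 1| < ϵ provided |u + 1| < ϵ/13.
Take δ = min(2, ϵ/13). Then 0 < |u + 1| < δ gives both |u + 1| < 2 and |u + 1| < ϵ/13, so |(-4u^2 - 5u + 4) − 5| < ϵ.

δ = min(2, ϵ/13)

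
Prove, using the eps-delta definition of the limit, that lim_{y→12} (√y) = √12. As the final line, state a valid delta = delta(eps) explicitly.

Suppose eps > 0. We want delta > 0 such that 0 < |y − 12| < delta implies |√y − √12| < eps.
Multiplying by the conjugate, |√y − √12| = |y − 12|/(√y + √12).
Restrict delta ≤ 12 so that |y − 12| < 12 forces y > 0, and then √y + √12 > √12.
Hence |√y − √12| < |y − 12|/√12, which is < eps once |y − 12| < √12·eps.
Take delta = min(12, √12·eps). If 0 < |y − 12| < delta then y > 0 and |√y − √12| < |y − 12|/√12 < eps.

delta = min(12, √12·eps)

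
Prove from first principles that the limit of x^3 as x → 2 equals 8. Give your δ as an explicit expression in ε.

δ = min(2, ε/28)

Fix ε > 0. We seek δ > 0 with 0 < |x − 2| < δ ⇒ |x^3 − 8| < ε.
Factor: x^3 − 8 = (x − 2)(x^2 + 2x + 4), so |x^3 − 8| = |x − 2|·|x^2 + 2x + 4|.
Impose δ ≤ 2 so that |x| < 4; then |x^2 + 2x + 4| ≤ 28.
Hence |x^3 − 8| ≤ 28|x − 2|, which is < ε once |x − 2| < ε/28.
Take δ = min(2, ε/28). If 0 < |x − 2| < δ then both bounds hold and |x^3 − 8| ≤ 28|x − 2| < 28·(ε/28) = ε.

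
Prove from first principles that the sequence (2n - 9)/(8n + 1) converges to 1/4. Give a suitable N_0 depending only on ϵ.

Let ϵ > 0. For n ≥ 1, |(2n - 9)/(8n + 1) − (1/4)| = |-74|/(8(8n + 1)) = 74/(8(8n + 1)).
Since 8n + 1 ≥ 8n for n ≥ 1, this is ≤ 74/(8·8n) = (37/32)/n.
So |(2n - 9)/(8n + 1) − (1/4)| < ϵ whenever n > (37/32)/ϵ.
Take N_0 = (37/32)/ϵ. If n > N_0 then |(2n - 9)/(8n + 1) − (1/4)| ≤ (37/32)/n < ϵ.

N_0 = (37/32)/ϵ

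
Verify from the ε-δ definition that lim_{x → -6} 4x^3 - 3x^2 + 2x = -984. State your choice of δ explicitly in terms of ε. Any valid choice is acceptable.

Suppose ε > 0. We want δ > 0 such that 0 < |x + 6| < δ implies |(4x^3 - 3x^2 + 2x) + 984| < ε.
(4x^3 - 3x^2 + 2x) + 984 = 4x^3 - 3x^2 + 2x + 984 = (x + 6)(4x^2 - 27x + 164).
So |(4x^3 - 3x^2 + 2x) + 984| = |x + 6|·|4x^2 - 27x + 164|.
Require δ ≤ 2. Then |x + 6| < 2 gives |x| < 8, and by the triangle inequality |4x^2 - 27x + 164| ≤ 4·8^2 + 27·8 + 164 = 636.
Hence |(4x^3 - 3x^2 + 2x) + 984| ≤ 636|x + 6| < ε provided |x + 6| < ε/636.
Take δ = min(2, ε/636). Then 0 < |x + 6| < δ gives both |x + 6| < 2 and |x + 6| < ε/636, so |(4x^3 - 3x^2 + 2x) + 984| < ε.

δ = min(2, ε/636)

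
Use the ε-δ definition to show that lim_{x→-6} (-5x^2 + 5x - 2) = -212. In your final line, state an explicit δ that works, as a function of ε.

δ = min(2, ε/75)

Fix ε > 0. We want δ > 0 such that 0 < |x + 6| < δ implies |(-5x^2 + 5x - 2) + 212| < ε.
(-5x^2 + 5x - 2) + 212 = -5x^2 + 5x + 210 = (x + 6)(-5x + 35).
So |(-5x^2 + 5x - 2) + 212| = |x + 6|·|-5x + 35|.
Require δ ≤ 2. Then |x + 6| < 2 gives |x| < 8, and by the triangle inequality |-5x + 35| ≤ 5·8 + 35 = 75.
Hence |(-5x^2 + 5x - 2) + 212| ≤ 75|x + 6| < ε provided |x + 6| < ε/75.
Choosing δ = min(2, ε/75) ensures both conditions, hence |(-5x^2 + 5x - 2) + 212| < ε.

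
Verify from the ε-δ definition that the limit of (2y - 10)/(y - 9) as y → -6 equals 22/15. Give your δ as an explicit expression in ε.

Fix ε > 0. We want δ > 0 with 0 < |y + 6| < δ ⇒ |(2y - 10)/(y - 9) − (22/15)| < ε.
Combining over a common denominator, (2y - 10)/(y - 9) − (22/15) = [(2y - 10)·(-15) − (-22)·(y - 9)] / [(-15)·(y - 9)] = -8(y + 6) / ((-15)(y - 9)).
So |(2y - 10)/(y - 9) − (22/15)| = 8|y + 6| / (15·|y − 9|).
Restrict δ ≤ 15/2. Then |y + 6| < 15/2 gives |y − 9| = |(y + 6) + (-15)| ≥ 15 − 15/2 = 15/2.
Hence |(2y - 10)/(y - 9) − (22/15)| < 8|y + 6|/(15·(15/2)) = (16/225)|y + 6|, which is < ε once |y + 6| < (225/16)ε.
Take δ = min(15/2, (225/16)ε). Then 0 < |y + 6| < δ forces both bounds, so |(2y - 10)/(y - 9) − (22/15)| < ε.

δ = min(15/2, (225/16)ε)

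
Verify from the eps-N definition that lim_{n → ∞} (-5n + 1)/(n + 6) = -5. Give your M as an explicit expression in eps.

Let eps > 0 be given. For n ≥ 1, |(-5n + 1)/(n + 6) + 5| = |31|/((n + 6)) = 31/((n + 6)).
Since n + 6 ≥ n for n ≥ 1, this is ≤ 31/(n) = 31/n.
So |(-5n + 1)/(n + 6) + 5| < eps whenever n > 31/eps.
Take M = 31/eps. If n > M then |(-5n + 1)/(n + 6) + 5| ≤ 31/n < eps.

M = 31/eps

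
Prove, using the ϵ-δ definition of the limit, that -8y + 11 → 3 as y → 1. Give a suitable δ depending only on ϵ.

δ = ϵ/8

Suppose ϵ > 0. We need δ > 0 so that 0 < |y − 1| < δ implies |(-8y + 11) − 3| < ϵ.
|(-8y + 11) − 3| = |-8y + 8| = 8|y − 1|.
Thus it suffices that |y − 1| < ϵ/8.
Take δ = ϵ/8. If 0 < |y − 1| < δ then |(-8y + 11) − 3| = 8|y − 1| < 8·(ϵ/8) = ϵ.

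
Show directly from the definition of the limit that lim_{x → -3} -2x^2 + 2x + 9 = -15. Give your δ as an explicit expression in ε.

Let ε > 0 be given. We want δ > 0 such that 0 < |x + 3| < δ implies |(-2x^2 + 2x + 9) + 15| < ε.
(-2x^2 + 2x + 9) + 15 = -2x^2 + 2x + 24 = (x + 3)(-2x + 8).
So |(-2x^2 + 2x + 9) + 15| = |x + 3|·|-2x + 8|.
Require δ ≤ 1. Then |x + 3| < 1 gives |x| < 4, and by the triangle inequality |-2x + 8| ≤ 2·4 + 8 = 16.
Hence |(-2x^2 + 2x + 9) + 15| ≤ 16|x + 3| < ε provided |x + 3| < ε/16.
Take δ = min(1, ε/16). Then 0 < |x + 3| < δ gives both |x + 3| < 1 and |x + 3| < ε/16, so |(-2x^2 + 2x + 9) + 15| < ε.

δ = min(1, ε/16)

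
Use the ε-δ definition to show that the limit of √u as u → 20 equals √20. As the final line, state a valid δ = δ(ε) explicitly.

Let ε > 0 be given. We want δ > 0 such that 0 < |u − 20| < δ implies |√u − √20| < ε.
Multiplying by the conjugate, |√u − √20| = |u − 20|/(√u + √20).
Restrict δ ≤ 20 so that |u − 20| < 20 forces u > 0, and then √u + √20 > √20.
Hence |√u − √20| < |u − 20|/√20, which is < ε once |u − 20| < √20·ε.
Take δ = min(20, √20·ε). If 0 < |u − 20| < δ then u > 0 and |√u − √20| < |u − 20|/√20 < ε.

δ = min(20, √20·ε)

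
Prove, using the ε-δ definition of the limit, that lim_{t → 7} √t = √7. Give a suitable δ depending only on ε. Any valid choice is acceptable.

δ = min(7, √7·ε)

Suppose ε > 0. We want δ > 0 such that 0 < |t − 7| < δ implies |√t − √7| < ε.
Multiplying by the conjugate, |√t − √7| = |t − 7|/(√t + √7).
Restrict δ ≤ 7 so that |t − 7| < 7 forces t > 0, and then √t + √7 > √7.
Hence |√t − √7| < |t − 7|/√7, which is < ε once |t − 7| < √7·ε.
Take δ = min(7, √7·ε). If 0 < |t − 7| < δ then t > 0 and |√t − √7| < |t − 7|/√7 < ε.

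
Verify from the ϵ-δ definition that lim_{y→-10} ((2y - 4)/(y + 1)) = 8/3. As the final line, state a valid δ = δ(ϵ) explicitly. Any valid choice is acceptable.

δ = min(9/2, (27/4)ϵ)

Fix ϵ > 0. We want δ > 0 with 0 < |y + 10| < δ ⇒ |(2y - 4)/(y + 1) − (8/3)| < ϵ.
Combining over a common denominator, (2y - 4)/(y + 1) − (8/3) = [(2y - 4)·(-9) − (-24)·(y + 1)] / [(-9)·(y + 1)] = 6(y + 10) / ((-9)(y + 1)).
So |(2y - 4)/(y + 1) − (8/3)| = 6|y + 10| / (9·|y + 1|).
Require δ ≤ 9/2, so |y + 1| ≥ |-9| − |y + 10| > 9 − 9/2 = 9/2.
Hence |(2y - 4)/(y + 1) − (8/3)| < 6|y + 10|/(9·(9/2)) = (4/27)|y + 10|, which is < ϵ once |y + 10| < (27/4)ϵ.
Take δ = min(9/2, (27/4)ϵ). Then 0 < |y + 10| < δ forces both bounds, so |(2y - 4)/(y + 1) − (8/3)| < ϵ.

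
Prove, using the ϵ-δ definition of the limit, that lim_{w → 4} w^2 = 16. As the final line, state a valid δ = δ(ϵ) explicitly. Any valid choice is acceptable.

Let ϵ > 0 be given. We seek δ > 0 with 0 < |w − 4| < δ ⇒ |w^2 − 16| < ϵ.
Factor: w^2 − 16 = (w − 4)(w + 4), so |w^2 − 16| = |w − 4|·|w + 4|.
Impose δ ≤ 1 so that |w| < 5; then |w + 4| ≤ 9.
Hence |w^2 − 16| ≤ 9|w − 4|, which is < ϵ once |w − 4| < ϵ/9.
Take δ = min(1, ϵ/9). If 0 < |w − 4| < δ then both bounds hold and |w^2 − 16| ≤ 9|w − 4| < 9·(ϵ/9) = ϵ.

δ = min(1, ϵ/9)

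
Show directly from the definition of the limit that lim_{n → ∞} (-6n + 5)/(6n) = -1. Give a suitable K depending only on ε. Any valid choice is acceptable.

K = (5/6)/ε

Let ε > 0. For n ≥ 1, |(-6n + 5)/(6n) + 1| = |30|/(6(6n)) = 30/(6(6n)).
Since 6n ≥ 6n for n ≥ 1, this is ≤ 30/(6·6n) = (5/6)/n.
So |(-6n + 5)/(6n) + 1| < ε whenever n > (5/6)/ε.
Take K = (5/6)/ε. If n > K then |(-6n + 5)/(6n) + 1| ≤ (5/6)/n < ε.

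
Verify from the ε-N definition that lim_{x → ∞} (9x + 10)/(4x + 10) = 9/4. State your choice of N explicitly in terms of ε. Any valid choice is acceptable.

N = (25/8)/ε

Suppose ε > 0. We seek N > 0 such that x > N implies |(9x + 10)/(4x + 10) − (9/4)| < ε.
(9x + 10)/(4x + 10) − (9/4) = (4(9x + 10) − 9(4x + 10)) / (4(4x + 10)) = -50/(4(4x + 10)).
For x > 0 we have 4x + 10 > 4x, so |(9x + 10)/(4x + 10) − (9/4)| = 50/(4(4x + 10)) < 50/(4·4x) = (25/8)/x.
Thus |(9x + 10)/(4x + 10) − (9/4)| < ε whenever x > (25/8)/ε.
Take N = (25/8)/ε. If x > N then |(9x + 10)/(4x + 10) − (9/4)| < (25/8)/x < ε.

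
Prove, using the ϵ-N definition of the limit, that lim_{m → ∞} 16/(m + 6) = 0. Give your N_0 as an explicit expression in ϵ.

N_0 = 16/ϵ

Fix ϵ > 0. For m ≥ 1, |16/(m + 6) − 0| = 16/(m + 6) ≤ 16/m.
We need 16/m < ϵ, i.e. m > 16/ϵ.
Take N_0 = 16/ϵ. If m > N_0 then |16/(m + 6)| ≤ 16/m < ϵ.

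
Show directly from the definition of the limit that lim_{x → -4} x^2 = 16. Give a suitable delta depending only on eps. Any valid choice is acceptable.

delta = min(1, eps/9)

Suppose eps > 0. We seek delta > 0 with 0 < |x + 4| < delta ⇒ |x^2 − 16| < eps.
Factor: x^2 − 16 = (x + 4)(x - 4), so |x^2 − 16| = |x + 4|·|x - 4|.
Impose delta ≤ 1 so that |x| < 5; then |x - 4| ≤ 9.
Hence |x^2 − 16| ≤ 9|x + 4|, which is < eps once |x + 4| < eps/9.
Take delta = min(1, eps/9). If 0 < |x + 4| < delta then both bounds hold and |x^2 − 16| ≤ 9|x + 4| < 9·(eps/9) = eps.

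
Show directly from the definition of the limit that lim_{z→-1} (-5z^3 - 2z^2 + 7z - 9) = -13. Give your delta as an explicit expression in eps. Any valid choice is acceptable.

Fix eps > 0. We want delta > 0 such that 0 < |z + 1| < delta implies |(-5z^3 - 2z^2 + 7z - 9) + 13| < eps.
(-5z^3 - 2z^2 + 7z - 9) + 13 = -5z^3 - 2z^2 + 7z + 4 = (z + 1)(-5z^2 + 3z + 4).
So |(-5z^3 - 2z^2 + 7z - 9) + 13| = |z + 1|·|-5z^2 + 3z + 4|.
Assume first that |z + 1| < 1, so |z| < 2. Then |-5z^2 + 3z + 4| ≤ 5·2^2 + 3·2 + 4 = 30.
Hence |(-5z^3 - 2z^2 + 7z - 9) + 13| ≤ 30|z + 1| < eps provided |z + 1| < eps/30.
Choosing delta = min(1, eps/30) ensures both conditions, hence |(-5z^3 - 2z^2 + 7z - 9) + 13| < eps.

delta = min(1, eps/30)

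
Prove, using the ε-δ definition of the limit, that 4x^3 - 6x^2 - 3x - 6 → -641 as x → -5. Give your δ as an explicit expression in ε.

δ = min(2, ε/505)

Suppose ε > 0. We want δ > 0 such that 0 < |x + 5| < δ implies |(4x^3 - 6x^2 - 3x - 6) + 641| < ε.
(4x^3 - 6x^2 - 3x - 6) + 641 = 4x^3 - 6x^2 - 3x + 635 = (x + 5)(4x^2 - 26x + 127).
So |(4x^3 - 6x^2 - 3x - 6) + 641| = |x + 5|·|4x^2 - 26x + 127|.
Assume first that |x + 5| < 2, so |x| < 7. Then |4x^2 - 26x + 127| ≤ 4·7^2 + 26·7 + 127 = 505.
Hence |(4x^3 - 6x^2 - 3x - 6) + 641| ≤ 505|x + 5| < ε provided |x + 5| < ε/505.
Choosing δ = min(2, ε/505) ensures both conditions, hence |(4x^3 - 6x^2 - 3x - 6) + 641| < ε.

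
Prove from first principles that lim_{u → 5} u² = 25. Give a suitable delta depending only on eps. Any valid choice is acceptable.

delta = min(2, eps/12)

Let eps > 0 be given. We seek delta > 0 with 0 < |u − 5| < delta ⇒ |u² − 25| < eps.
Factor: u² − 25 = (u − 5)(u + 5), so |u² − 25| = |u − 5|·|u + 5|.
Impose delta ≤ 2 so that |u| < 7; then |u + 5| ≤ 12.
Hence |u² − 25| ≤ 12|u − 5|, which is < eps once |u − 5| < eps/12.
Take delta = min(2, eps/12). If 0 < |u − 5| < delta then both bounds hold and |u² − 25| ≤ 12|u − 5| < 12·(eps/12) = eps.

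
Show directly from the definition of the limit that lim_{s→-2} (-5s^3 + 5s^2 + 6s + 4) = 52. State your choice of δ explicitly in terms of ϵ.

δ = min(1, ϵ/114)

Fix ϵ > 0. We want δ > 0 such that 0 < |s + 2| < δ implies |(-5s^3 + 5s^2 + 6s + 4) − 52| < ϵ.
(-5s^3 + 5s^2 + 6s + 4) − 52 = -5s^3 + 5s^2 + 6s - 48 = (s + 2)(-5s^2 + 15s - 24).
So |(-5s^3 + 5s^2 + 6s + 4) − 52| = |s + 2|·|-5s^2 + 15s - 24|.
Require δ ≤ 1. Then |s + 2| < 1 gives |s| < 3, and by the triangle inequality |-5s^2 + 15s - 24| ≤ 5·3^2 + 15·3 + 24 = 114.
Hence |(-5s^3 + 5s^2 + 6s + 4) − 52| ≤ 114|s + 2| < ϵ provided |s + 2| < ϵ/114.
Choosing δ = min(1, ϵ/114) ensures both conditions, hence |(-5s^3 + 5s^2 + 6s + 4) − 52| < ϵ.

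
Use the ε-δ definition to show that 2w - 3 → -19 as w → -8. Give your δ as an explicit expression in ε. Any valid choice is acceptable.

Let ε > 0 be given. We need δ > 0 so that 0 < |w + 8| < δ implies |(2w - 3) + 19| < ε.
Since (2w - 3) + 19 = 2(w + 8), we have |(2w - 3) + 19| = 2|w + 8|.
So 2|w + 8| < ε exactly when |w + 8| < ε/2.
Take δ = ε/2. If 0 < |w + 8| < δ then |(2w - 3) + 19| = 2|w + 8| < 2·(ε/2) = ε.

δ = ε/2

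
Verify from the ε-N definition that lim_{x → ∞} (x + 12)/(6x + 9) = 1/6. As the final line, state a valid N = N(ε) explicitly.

Suppose ε > 0. We seek N > 0 such that x > N implies |(x + 12)/(6x + 9) − (1/6)| < ε.
(x + 12)/(6x + 9) − (1/6) = (6(x + 12) − (6x + 9)) / (6(6x + 9)) = 63/(6(6x + 9)).
For x > 0 we have 6x + 9 > 6x, so |(x + 12)/(6x + 9) − (1/6)| = 63/(6(6x + 9)) < 63/(6·6x) = (7/4)/x.
Thus |(x + 12)/(6x + 9) − (1/6)| < ε whenever x > (7/4)/ε.
Take N = (7/4)/ε. If x > N then |(x + 12)/(6x + 9) − (1/6)| < (7/4)/x < ε.

N = (7/4)/ε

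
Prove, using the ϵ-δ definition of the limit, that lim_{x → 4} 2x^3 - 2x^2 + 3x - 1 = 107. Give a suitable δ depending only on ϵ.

δ = min(2, ϵ/135)

Let ϵ > 0. We want δ > 0 such that 0 < |x − 4| < δ implies |(2x^3 - 2x^2 + 3x - 1) − 107| < ϵ.
(2x^3 - 2x^2 + 3x - 1) − 107 = 2x^3 - 2x^2 + 3x - 108 = (x − 4)(2x^2 + 6x + 27).
So |(2x^3 - 2x^2 + 3x - 1) − 107| = |x − 4|·|2x^2 + 6x + 27|.
Assume first that |x − 4| < 2, so |x| < 6. Then |2x^2 + 6x + 27| ≤ 2·6^2 + 6·6 + 27 = 135.
Hence |(2x^3 - 2x^2 + 3x - 1) − 107| ≤ 135|x − 4| < ϵ provided |x − 4| < ϵ/135.
Take δ = min(2, ϵ/135). Then 0 < |x − 4| < δ gives both |x − 4| < 2 and |x − 4| < ϵ/135, so |(2x^3 - 2x^2 + 3x - 1) − 107| < ϵ.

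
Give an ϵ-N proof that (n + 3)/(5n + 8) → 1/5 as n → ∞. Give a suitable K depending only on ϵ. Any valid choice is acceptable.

Suppose ϵ > 0. For n ≥ 1, |(n + 3)/(5n + 8) − (1/5)| = |7|/(5(5n + 8)) = 7/(5(5n + 8)).
Since 5n + 8 ≥ 5n for n ≥ 1, this is ≤ 7/(5·5n) = (7/25)/n.
So |(n + 3)/(5n + 8) − (1/5)| < ϵ whenever n > (7/25)/ϵ.
Take K = (7/25)/ϵ. If n > K then |(n + 3)/(5n + 8) − (1/5)| ≤ (7/25)/n < ϵ.

K = (7/25)/ϵ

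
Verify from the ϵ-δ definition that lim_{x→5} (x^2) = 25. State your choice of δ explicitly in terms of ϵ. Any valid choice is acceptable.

δ = min(1, ϵ/11)

Let ϵ > 0 be given. We seek δ > 0 with 0 < |x − 5| < δ ⇒ |x^2 − 25| < ϵ.
Factor: x^2 − 25 = (x − 5)(x + 5), so |x^2 − 25| = |x − 5|·|x + 5|.
Restrict δ ≤ 1. Then |x − 5| < 1 gives |x| < 6, so by the triangle inequality |x + 5| ≤ 6 + 5 = 11.
Hence |x^2 − 25| ≤ 11|x − 5|, which is < ϵ once |x − 5| < ϵ/11.
Take δ = min(1, ϵ/11). If 0 < |x − 5| < δ then both bounds hold and |x^2 − 25| ≤ 11|x − 5| < 11·(ϵ/11) = ϵ.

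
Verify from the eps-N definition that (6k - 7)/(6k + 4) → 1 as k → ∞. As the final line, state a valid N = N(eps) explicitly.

N = (11/6)/eps

Fix eps > 0. For k ≥ 1, |(6k - 7)/(6k + 4) − 1| = |-66|/(6(6k + 4)) = 66/(6(6k + 4)).
Since 6k + 4 ≥ 6k for k ≥ 1, this is ≤ 66/(6·6k) = (11/6)/k.
So |(6k - 7)/(6k + 4) − 1| < eps whenever k > (11/6)/eps.
Take N = (11/6)/eps. If k > N then |(6k - 7)/(6k + 4) − 1| ≤ (11/6)/k < eps.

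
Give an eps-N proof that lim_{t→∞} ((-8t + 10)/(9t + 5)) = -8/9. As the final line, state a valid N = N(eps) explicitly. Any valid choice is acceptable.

N = (130/81)/eps

Let eps > 0 be given. We seek N > 0 such that t > N implies |(-8t + 10)/(9t + 5) + 8/9| < eps.
(-8t + 10)/(9t + 5) + 8/9 = (9(-8t + 10) − (-8)(9t + 5)) / (9(9t + 5)) = 130/(9(9t + 5)).
For t > 0 we have 9t + 5 > 9t, so |(-8t + 10)/(9t + 5) + 8/9| = 130/(9(9t + 5)) < 130/(9·9t) = (130/81)/t.
Thus |(-8t + 10)/(9t + 5) + 8/9| < eps whenever t > (130/81)/eps.
Take N = (130/81)/eps. If t > N then |(-8t + 10)/(9t + 5) + 8/9| < (130/81)/t < eps.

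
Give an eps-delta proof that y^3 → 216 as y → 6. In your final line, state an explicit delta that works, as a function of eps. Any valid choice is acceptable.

delta = min(1, eps/127)

Let eps > 0. We seek delta > 0 with 0 < |y − 6| < delta ⇒ |y^3 − 216| < eps.
Factor: y^3 − 216 = (y − 6)(y^2 + 6y + 36), so |y^3 − 216| = |y − 6|·|y^2 + 6y + 36|.
Impose delta ≤ 1 so that |y| < 7; then |y^2 + 6y + 36| ≤ 127.
Hence |y^3 − 216| ≤ 127|y − 6|, which is < eps once |y − 6| < eps/127.
Take delta = min(1, eps/127). If 0 < |y − 6| < delta then both bounds hold and |y^3 − 216| ≤ 127|y − 6| < 127·(eps/127) = eps.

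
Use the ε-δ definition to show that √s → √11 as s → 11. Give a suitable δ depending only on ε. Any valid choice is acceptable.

Let ε > 0 be given. We want δ > 0 such that 0 < |s − 11| < δ implies |√s − √11| < ε.
Rationalise: √s − √11 = (s − 11)/(√s + √11), so |√s − √11| = |s − 11|/(√s + √11).
Restrict δ ≤ 11 so that |s − 11| < 11 forces s > 0, and then √s + √11 > √11.
Hence |√s − √11| < |s − 11|/√11, which is < ε once |s − 11| < √11·ε.
Take δ = min(11, √11·ε). If 0 < |s − 11| < δ then s > 0 and |√s − √11| < |s − 11|/√11 < ε.

δ = min(11, √11·ε)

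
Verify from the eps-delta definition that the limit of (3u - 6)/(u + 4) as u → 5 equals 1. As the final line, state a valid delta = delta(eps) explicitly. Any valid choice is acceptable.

delta = min(9/2, (9/4)eps)

Fix eps > 0. We want delta > 0 with 0 < |u − 5| < delta ⇒ |(3u - 6)/(u + 4) − 1| < eps.
Combining over a common denominator, (3u - 6)/(u + 4) − 1 = [(3u - 6)·9 − 9·(u + 4)] / [9·(u + 4)] = 18(u − 5) / (9(u + 4)).
So |(3u - 6)/(u + 4) − 1| = 18|u − 5| / (9·|u + 4|).
Require delta ≤ 9/2, so |u + 4| ≥ |9| − |u − 5| > 9 − 9/2 = 9/2.
Hence |(3u - 6)/(u + 4) − 1| < 18|u − 5|/(9·(9/2)) = (4/9)|u − 5|, which is < eps once |u − 5| < (9/4)eps.
Take delta = min(9/2, (9/4)eps). Then 0 < |u − 5| < delta forces both bounds, so |(3u - 6)/(u + 4) − 1| < eps.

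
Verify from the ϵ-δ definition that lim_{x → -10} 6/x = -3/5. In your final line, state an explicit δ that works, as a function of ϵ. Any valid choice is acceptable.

Suppose ϵ > 0. We seek δ > 0 such that 0 < |x + 10| < δ implies |6/x + 3/5| < ϵ.
|6/x + 3/5| = 6·|-10 − x|/(10·|x|) = 6|x + 10|/(10|x|).
Restrict δ ≤ 5. Then |x + 10| < 5 gives |x| > 5, so 10|x| > 50.
Then |6/x + 3/5| < 6|x + 10|/50, which is < ϵ when |x + 10| < (25/3)ϵ.
Take δ = min(5, (25/3)ϵ). Then 0 < |x + 10| < δ gives both |x + 10| < 5 and |x + 10| < (25/3)ϵ, so |6/x + 3/5| < ϵ.

δ = min(5, (25/3)ϵ)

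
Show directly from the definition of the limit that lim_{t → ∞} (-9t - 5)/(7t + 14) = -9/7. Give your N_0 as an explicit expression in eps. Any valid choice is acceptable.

Suppose eps > 0. We seek N_0 > 0 such that t > N_0 implies |(-9t - 5)/(7t + 14) + 9/7| < eps.
(-9t - 5)/(7t + 14) + 9/7 = (7(-9t - 5) − (-9)(7t + 14)) / (7(7t + 14)) = 91/(7(7t + 14)).
For t > 0 we have 7t + 14 > 7t, so |(-9t - 5)/(7t + 14) + 9/7| = 91/(7(7t + 14)) < 91/(7·7t) = (13/7)/t.
Thus |(-9t - 5)/(7t + 14) + 9/7| < eps whenever t > (13/7)/eps.
Take N_0 = (13/7)/eps. If t > N_0 then |(-9t - 5)/(7t + 14) + 9/7| < (13/7)/t < eps.

N_0 = (13/7)/eps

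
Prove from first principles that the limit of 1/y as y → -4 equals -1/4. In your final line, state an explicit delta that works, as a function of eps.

Suppose eps > 0. We seek delta > 0 such that 0 < |y + 4| < delta implies |1/y + 1/4| < eps.
|1/y + 1/4| = |-4 − y|/(4·|y|) = |y + 4|/(4|y|).
Require delta ≤ 2 so that |y| > 4 − 2 = 2, hence 4|y| > 8.
Then |1/y + 1/4| < |y + 4|/8, which is < eps when |y + 4| < 8eps.
Take delta = min(2, 8eps). Then 0 < |y + 4| < delta gives both |y + 4| < 2 and |y + 4| < 8eps, so |1/y + 1/4| < eps.

delta = min(2, 8eps)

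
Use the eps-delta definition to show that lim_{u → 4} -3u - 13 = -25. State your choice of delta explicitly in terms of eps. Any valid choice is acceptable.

Let eps > 0. We need delta > 0 so that 0 < |u − 4| < delta implies |(-3u - 13) + 25| < eps.
Since (-3u - 13) + 25 = -3(u − 4), we have |(-3u - 13) + 25| = 3|u − 4|.
So 3|u − 4| < eps exactly when |u − 4| < eps/3.
Take delta = eps/3. If 0 < |u − 4| < delta then |(-3u - 13) + 25| = 3|u − 4| < 3·(eps/3) = eps.

delta = eps/3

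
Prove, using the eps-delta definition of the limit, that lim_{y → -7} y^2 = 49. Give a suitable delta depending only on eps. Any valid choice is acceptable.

delta = min(1, eps/15)

Let eps > 0. We seek delta > 0 with 0 < |y + 7| < delta ⇒ |y^2 − 49| < eps.
Factor: y^2 − 49 = (y + 7)(y - 7), so |y^2 − 49| = |y + 7|·|y - 7|.
Restrict delta ≤ 1. Then |y + 7| < 1 gives |y| < 8, so by the triangle inequality |y - 7| ≤ 8 + 7 = 15.
Hence |y^2 − 49| ≤ 15|y + 7|, which is < eps once |y + 7| < eps/15.
Take delta = min(1, eps/15). If 0 < |y + 7| < delta then both bounds hold and |y^2 − 49| ≤ 15|y + 7| < 15·(eps/15) = eps.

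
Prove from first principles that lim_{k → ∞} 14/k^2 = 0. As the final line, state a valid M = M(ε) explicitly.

Suppose ε > 0. For k ≥ 1, |14/k^2 − 0| = 14/k^2.
14/k^2 < ε ⇔ k^2 > 14/ε ⇔ k > (14/ε)^{1/2}.
Take M = (14/ε)^{1/2}. Then k > M implies 14/k^2 < ε.

M = (14/ε)^{1/2}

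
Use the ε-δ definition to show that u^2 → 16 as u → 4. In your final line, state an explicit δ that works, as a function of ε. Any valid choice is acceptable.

δ = min(1, ε/9)

Let ε > 0. We seek δ > 0 with 0 < |u − 4| < δ ⇒ |u^2 − 16| < ε.
Factor: u^2 − 16 = (u − 4)(u + 4), so |u^2 − 16| = |u − 4|·|u + 4|.
Impose δ ≤ 1 so that |u| < 5; then |u + 4| ≤ 9.
Hence |u^2 − 16| ≤ 9|u − 4|, which is < ε once |u − 4| < ε/9.
Take δ = min(1, ε/9). If 0 < |u − 4| < δ then both bounds hold and |u^2 − 16| ≤ 9|u − 4| < 9·(ε/9) = ε.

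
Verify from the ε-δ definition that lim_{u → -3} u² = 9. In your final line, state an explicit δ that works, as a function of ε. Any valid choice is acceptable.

Fix ε > 0. We seek δ > 0 with 0 < |u + 3| < δ ⇒ |u² − 9| < ε.
Factor: u² − 9 = (u + 3)(u - 3), so |u² − 9| = |u + 3|·|u - 3|.
Restrict δ ≤ 2. Then |u + 3| < 2 gives |u| < 5, so by the triangle inequality |u - 3| ≤ 5 + 3 = 8.
Hence |u² − 9| ≤ 8|u + 3|, which is < ε once |u + 3| < ε/8.
Take δ = min(2, ε/8). If 0 < |u + 3| < δ then both bounds hold and |u² − 9| ≤ 8|u + 3| < 8·(ε/8) = ε.

δ = min(2, ε/8)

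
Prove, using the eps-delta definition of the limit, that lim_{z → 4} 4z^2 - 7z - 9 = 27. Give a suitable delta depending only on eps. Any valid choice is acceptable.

Suppose eps > 0. We want delta > 0 such that 0 < |z − 4| < delta implies |(4z^2 - 7z - 9) − 27| < eps.
(4z^2 - 7z - 9) − 27 = 4z^2 - 7z - 36 = (z − 4)(4z + 9).
So |(4z^2 - 7z - 9) − 27| = |z − 4|·|4z + 9|.
Require delta ≤ 2. Then |z − 4| < 2 gives |z| < 6, and by the triangle inequality |4z + 9| ≤ 4·6 + 9 = 33.
Hence |(4z^2 - 7z - 9) − 27| ≤ 33|z − 4| < eps provided |z − 4| < eps/33.
Choosing delta = min(2, eps/33) ensures both conditions, hence |(4z^2 - 7z - 9) − 27| < eps.

delta = min(2, eps/33)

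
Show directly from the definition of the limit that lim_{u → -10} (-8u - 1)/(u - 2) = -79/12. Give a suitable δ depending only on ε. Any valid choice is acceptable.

Suppose ε > 0. We want δ > 0 with 0 < |u + 10| < δ ⇒ |(-8u - 1)/(u - 2) + 79/12| < ε.
Combining over a common denominator, (-8u - 1)/(u - 2) + 79/12 = [(-8u - 1)·(-12) − 79·(u - 2)] / [(-12)·(u - 2)] = 17(u + 10) / ((-12)(u - 2)).
So |(-8u - 1)/(u - 2) + 79/12| = 17|u + 10| / (12·|u − 2|).
Restrict δ ≤ 6. Then |u + 10| < 6 gives |u − 2| = |(u + 10) + (-12)| ≥ 12 − 6 = 6.
Hence |(-8u - 1)/(u - 2) + 79/12| < 17|u + 10|/(12·6) = (17/72)|u + 10|, which is < ε once |u + 10| < (72/17)ε.
Take δ = min(6, (72/17)ε). Then 0 < |u + 10| < δ forces both bounds, so |(-8u - 1)/(u - 2) + 79/12| < ε.

δ = min(6, (72/17)ε)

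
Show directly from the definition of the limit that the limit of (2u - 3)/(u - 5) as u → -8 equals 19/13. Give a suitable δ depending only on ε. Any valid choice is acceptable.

δ = min(13/2, (169/14)ε)

Fix ε > 0. We want δ > 0 with 0 < |u + 8| < δ ⇒ |(2u - 3)/(u - 5) − (19/13)| < ε.
Combining over a common denominator, (2u - 3)/(u - 5) − (19/13) = [(2u - 3)·(-13) − (-19)·(u - 5)] / [(-13)·(u - 5)] = -7(u + 8) / ((-13)(u - 5)).
So |(2u - 3)/(u - 5) − (19/13)| = 7|u + 8| / (13·|u − 5|).
Restrict δ ≤ 13/2. Then |u + 8| < 13/2 gives |u − 5| = |(u + 8) + (-13)| ≥ 13 − 13/2 = 13/2.
Hence |(2u - 3)/(u - 5) − (19/13)| < 7|u + 8|/(13·(13/2)) = (14/169)|u + 8|, which is < ε once |u + 8| < (169/14)ε.
Take δ = min(13/2, (169/14)ε). Then 0 < |u + 8| < δ forces both bounds, so |(2u - 3)/(u - 5) − (19/13)| < ε.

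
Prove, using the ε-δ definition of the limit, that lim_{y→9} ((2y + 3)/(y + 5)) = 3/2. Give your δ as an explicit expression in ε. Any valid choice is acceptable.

δ = min(7, 14ε)

Suppose ε > 0. We want δ > 0 with 0 < |y − 9| < δ ⇒ |(2y + 3)/(y + 5) − (3/2)| < ε.
Combining over a common denominator, (2y + 3)/(y + 5) − (3/2) = [(2y + 3)·14 − 21·(y + 5)] / [14·(y + 5)] = 7(y − 9) / (14(y + 5)).
So |(2y + 3)/(y + 5) − (3/2)| = 7|y − 9| / (14·|y + 5|).
Require δ ≤ 7, so |y + 5| ≥ |14| − |y − 9| > 14 − 7 = 7.
Hence |(2y + 3)/(y + 5) − (3/2)| < 7|y − 9|/(14·7) = (1/14)|y − 9|, which is < ε once |y − 9| < 14ε.
Take δ = min(7, 14ε). Then 0 < |y − 9| < δ forces both bounds, so |(2y + 3)/(y + 5) − (3/2)| < ε.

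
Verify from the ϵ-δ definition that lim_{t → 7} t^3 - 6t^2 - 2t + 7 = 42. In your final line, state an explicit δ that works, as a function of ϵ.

δ = min(1, ϵ/77)

Let ϵ > 0. We want δ > 0 such that 0 < |t − 7| < δ implies |(t^3 - 6t^2 - 2t + 7) − 42| < ϵ.
(t^3 - 6t^2 - 2t + 7) − 42 = t^3 - 6t^2 - 2t - 35 = (t − 7)(t^2 + t + 5).
So |(t^3 - 6t^2 - 2t + 7) − 42| = |t − 7|·|t^2 + t + 5|.
Require δ ≤ 1. Then |t − 7| < 1 gives |t| < 8, and by the triangle inequality |t^2 + t + 5| ≤ 8^2 + 8 + 5 = 77.
Hence |(t^3 - 6t^2 - 2t + 7) − 42| ≤ 77|t − 7| < ϵ provided |t − 7| < ϵ/77.
Choosing δ = min(1, ϵ/77) ensures both conditions, hence |(t^3 - 6t^2 - 2t + 7) − 42| < ϵ.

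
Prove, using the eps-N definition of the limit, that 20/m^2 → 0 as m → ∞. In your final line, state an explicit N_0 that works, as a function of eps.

N_0 = (20/eps)^{1/2}

Let eps > 0 be given. For m ≥ 1, |20/m^2 − 0| = 20/m^2.
20/m^2 < eps ⇔ m^2 > 20/eps ⇔ m > (20/eps)^{1/2}.
Take N_0 = (20/eps)^{1/2}. Then m > N_0 implies 20/m^2 < eps.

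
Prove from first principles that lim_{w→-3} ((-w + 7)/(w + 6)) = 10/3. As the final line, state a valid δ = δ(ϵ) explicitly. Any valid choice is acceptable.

δ = min(3/2, (9/26)ϵ)

Suppose ϵ > 0. We want δ > 0 with 0 < |w + 3| < δ ⇒ |(-w + 7)/(w + 6) − (10/3)| < ϵ.
Combining over a common denominator, (-w + 7)/(w + 6) − (10/3) = [(-w + 7)·3 − 10·(w + 6)] / [3·(w + 6)] = -13(w + 3) / (3(w + 6)).
So |(-w + 7)/(w + 6) − (10/3)| = 13|w + 3| / (3·|w + 6|).
Require δ ≤ 3/2, so |w + 6| ≥ |3| − |w + 3| > 3 − 3/2 = 3/2.
Hence |(-w + 7)/(w + 6) − (10/3)| < 13|w + 3|/(3·(3/2)) = (26/9)|w + 3|, which is < ϵ once |w + 3| < (9/26)ϵ.
Take δ = min(3/2, (9/26)ϵ). Then 0 < |w + 3| < δ forces both bounds, so |(-w + 7)/(w + 6) − (10/3)| < ϵ.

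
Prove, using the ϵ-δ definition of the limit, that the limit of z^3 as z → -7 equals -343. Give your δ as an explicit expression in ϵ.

Let ϵ > 0. We seek δ > 0 with 0 < |z + 7| < δ ⇒ |z^3 + 343| < ϵ.
Factor: z^3 + 343 = (z + 7)(z^2 - 7z + 49), so |z^3 + 343| = |z + 7|·|z^2 - 7z + 49|.
Impose δ ≤ 1 so that |z| < 8; then |z^2 - 7z + 49| ≤ 169.
Hence |z^3 + 343| ≤ 169|z + 7|, which is < ϵ once |z + 7| < ϵ/169.
Take δ = min(1, ϵ/169). If 0 < |z + 7| < δ then both bounds hold and |z^3 + 343| ≤ 169|z + 7| < 169·(ϵ/169) = ϵ.

δ = min(1, ϵ/169)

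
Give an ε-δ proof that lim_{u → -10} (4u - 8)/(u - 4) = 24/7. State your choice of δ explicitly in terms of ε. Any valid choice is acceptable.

δ = min(7, (49/4)ε)

Let ε > 0 be given. We want δ > 0 with 0 < |u + 10| < δ ⇒ |(4u - 8)/(u - 4) − (24/7)| < ε.
Combining over a common denominator, (4u - 8)/(u - 4) − (24/7) = [(4u - 8)·(-14) − (-48)·(u - 4)] / [(-14)·(u - 4)] = -8(u + 10) / ((-14)(u - 4)).
So |(4u - 8)/(u - 4) − (24/7)| = 8|u + 10| / (14·|u − 4|).
Restrict δ ≤ 7. Then |u + 10| < 7 gives |u − 4| = |(u + 10) + (-14)| ≥ 14 − 7 = 7.
Hence |(4u - 8)/(u - 4) − (24/7)| < 8|u + 10|/(14·7) = (4/49)|u + 10|, which is < ε once |u + 10| < (49/4)ε.
Take δ = min(7, (49/4)ε). Then 0 < |u + 10| < δ forces both bounds, so |(4u - 8)/(u - 4) − (24/7)| < ε.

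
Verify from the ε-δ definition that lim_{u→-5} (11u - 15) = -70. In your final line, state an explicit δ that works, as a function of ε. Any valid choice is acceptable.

Fix ε > 0. We need δ > 0 so that 0 < |u + 5| < δ implies |(11u - 15) + 70| < ε.
Since (11u - 15) + 70 = 11(u + 5), we have |(11u - 15) + 70| = 11|u + 5|.
So 11|u + 5| < ε exactly when |u + 5| < ε/11.
Take δ = ε/11. If 0 < |u + 5| < δ then |(11u - 15) + 70| = 11|u + 5| < 11·(ε/11) = ε.

δ = ε/11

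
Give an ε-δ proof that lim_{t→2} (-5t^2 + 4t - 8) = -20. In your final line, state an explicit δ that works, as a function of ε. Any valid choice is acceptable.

Let ε > 0 be given. We want δ > 0 such that 0 < |t − 2| < δ implies |(-5t^2 + 4t - 8) + 20| < ε.
(-5t^2 + 4t - 8) + 20 = -5t^2 + 4t + 12 = (t − 2)(-5t - 6).
So |(-5t^2 + 4t - 8) + 20| = |t − 2|·|-5t - 6|.
Require δ ≤ 1. Then |t − 2| < 1 gives |t| < 3, and by the triangle inequality |-5t - 6| ≤ 5·3 + 6 = 21.
Hence |(-5t^2 + 4t - 8) + 20| ≤ 21|t − 2| < ε provided |t − 2| < ε/21.
Take δ = min(1, ε/21). Then 0 < |t − 2| < δ gives both |t − 2| < 1 and |t − 2| < ε/21, so |(-5t^2 + 4t - 8) + 20| < ε.

δ = min(1, ε/21)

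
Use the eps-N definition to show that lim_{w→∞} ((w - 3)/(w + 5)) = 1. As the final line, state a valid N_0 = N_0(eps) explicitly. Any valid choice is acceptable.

N_0 = 8/eps

Let eps > 0 be given. We seek N_0 > 0 such that w > N_0 implies |(w - 3)/(w + 5) − 1| < eps.
(w - 3)/(w + 5) − 1 = ((w - 3) − (w + 5)) / ((w + 5)) = -8/((w + 5)).
For w > 0 we have w + 5 > w, so |(w - 3)/(w + 5) − 1| = 8/((w + 5)) < 8/(w) = 8/w.
Thus |(w - 3)/(w + 5) − 1| < eps whenever w > 8/eps.
Take N_0 = 8/eps. If w > N_0 then |(w - 3)/(w + 5) − 1| < 8/w < eps.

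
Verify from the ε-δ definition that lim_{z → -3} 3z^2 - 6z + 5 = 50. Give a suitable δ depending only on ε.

δ = min(1, ε/27)

Let ε > 0. We want δ > 0 such that 0 < |z + 3| < δ implies |(3z^2 - 6z + 5) − 50| < ε.
(3z^2 - 6z + 5) − 50 = 3z^2 - 6z - 45 = (z + 3)(3z - 15).
So |(3z^2 - 6z + 5) − 50| = |z + 3|·|3z - 15|.
Require δ ≤ 1. Then |z + 3| < 1 gives |z| < 4, and by the triangle inequality |3z - 15| ≤ 3·4 + 15 = 27.
Hence |(3z^2 - 6z + 5) − 50| ≤ 27|z + 3| < ε provided |z + 3| < ε/27.
Take δ = min(1, ε/27). Then 0 < |z + 3| < δ gives both |z + 3| < 1 and |z + 3| < ε/27, so |(3z^2 - 6z + 5) − 50| < ε.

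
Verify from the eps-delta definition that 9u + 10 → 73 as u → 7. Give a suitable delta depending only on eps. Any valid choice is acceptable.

delta = eps/9

Suppose eps > 0. We need delta > 0 so that 0 < |u − 7| < delta implies |(9u + 10) − 73| < eps.
Since (9u + 10) − 73 = 9(u − 7), we have |(9u + 10) − 73| = 9|u − 7|.
So 9|u − 7| < eps exactly when |u − 7| < eps/9.
Choosing delta = eps/9 gives |(9u + 10) − 73| = 9|u − 7| < eps whenever |u − 7| < delta.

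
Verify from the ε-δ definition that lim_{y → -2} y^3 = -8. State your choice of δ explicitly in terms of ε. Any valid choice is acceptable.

Let ε > 0. We seek δ > 0 with 0 < |y + 2| < δ ⇒ |y^3 + 8| < ε.
Factor: y^3 + 8 = (y + 2)(y^2 - 2y + 4), so |y^3 + 8| = |y + 2|·|y^2 - 2y + 4|.
Impose δ ≤ 1 so that |y| < 3; then |y^2 - 2y + 4| ≤ 19.
Hence |y^3 + 8| ≤ 19|y + 2|, which is < ε once |y + 2| < ε/19.
Take δ = min(1, ε/19). If 0 < |y + 2| < δ then both bounds hold and |y^3 + 8| ≤ 19|y + 2| < 19·(ε/19) = ε.

δ = min(1, ε/19)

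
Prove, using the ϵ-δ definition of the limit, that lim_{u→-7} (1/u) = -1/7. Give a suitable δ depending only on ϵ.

Let ϵ > 0 be given. We seek δ > 0 such that 0 < |u + 7| < δ implies |1/u + 1/7| < ϵ.
|1/u + 1/7| = |-7 − u|/(7·|u|) = |u + 7|/(7|u|).
Restrict δ ≤ 7/2. Then |u + 7| < 7/2 gives |u| > 7/2, so 7|u| > 49/2.
Then |1/u + 1/7| < |u + 7|/(49/2), which is < ϵ when |u + 7| < (49/2)ϵ.
Take δ = min(7/2, (49/2)ϵ). Then 0 < |u + 7| < δ gives both |u + 7| < 7/2 and |u + 7| < (49/2)ϵ, so |1/u + 1/7| < ϵ.

δ = min(7/2, (49/2)ϵ)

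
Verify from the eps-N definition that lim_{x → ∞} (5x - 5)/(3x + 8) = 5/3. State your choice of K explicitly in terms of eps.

K = (55/9)/eps

Suppose eps > 0. We seek K > 0 such that x > K implies |(5x - 5)/(3x + 8) − (5/3)| < eps.
(5x - 5)/(3x + 8) − (5/3) = (3(5x - 5) − 5(3x + 8)) / (3(3x + 8)) = -55/(3(3x + 8)).
For x > 0 we have 3x + 8 > 3x, so |(5x - 5)/(3x + 8) − (5/3)| = 55/(3(3x + 8)) < 55/(3·3x) = (55/9)/x.
Thus |(5x - 5)/(3x + 8) − (5/3)| < eps whenever x > (55/9)/eps.
Take K = (55/9)/eps. If x > K then |(5x - 5)/(3x + 8) − (5/3)| < (55/9)/x < eps.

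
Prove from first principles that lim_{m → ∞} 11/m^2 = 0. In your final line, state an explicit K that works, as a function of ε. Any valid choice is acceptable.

Let ε > 0 be given. For m ≥ 1, |11/m^2 − 0| = 11/m^2.
11/m^2 < ε ⇔ m^2 > 11/ε ⇔ m > (11/ε)^{1/2}.
Take K = (11/ε)^{1/2}. Then m > K implies 11/m^2 < ε.

K = (11/ε)^{1/2}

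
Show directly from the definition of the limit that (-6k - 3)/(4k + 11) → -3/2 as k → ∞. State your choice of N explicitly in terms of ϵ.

N = (27/8)/ϵ

Fix ϵ > 0. For k ≥ 1, |(-6k - 3)/(4k + 11) + 3/2| = |54|/(4(4k + 11)) = 54/(4(4k + 11)).
Since 4k + 11 ≥ 4k for k ≥ 1, this is ≤ 54/(4·4k) = (27/8)/k.
So |(-6k - 3)/(4k + 11) + 3/2| < ϵ whenever k > (27/8)/ϵ.
Take N = (27/8)/ϵ. If k > N then |(-6k - 3)/(4k + 11) + 3/2| ≤ (27/8)/k < ϵ.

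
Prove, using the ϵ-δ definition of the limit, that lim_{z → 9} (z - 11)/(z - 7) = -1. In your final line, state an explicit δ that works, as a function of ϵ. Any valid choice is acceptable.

Let ϵ > 0. We want δ > 0 with 0 < |z − 9| < δ ⇒ |(z - 11)/(z - 7) + 1| < ϵ.
Combining over a common denominator, (z - 11)/(z - 7) + 1 = [(z - 11)·2 − (-2)·(z - 7)] / [2·(z - 7)] = 4(z − 9) / (2(z - 7)).
So |(z - 11)/(z - 7) + 1| = 4|z − 9| / (2·|z − 7|).
Restrict δ ≤ 1. Then |z − 9| < 1 gives |z − 7| = |(z − 9) + 2| ≥ 2 − 1 = 1.
Hence |(z - 11)/(z - 7) + 1| < 4|z − 9|/(2·1) = 2|z − 9|, which is < ϵ once |z − 9| < (1/2)ϵ.
Take δ = min(1, (1/2)ϵ). Then 0 < |z − 9| < δ forces both bounds, so |(z - 11)/(z - 7) + 1| < ϵ.

δ = min(1, (1/2)ϵ)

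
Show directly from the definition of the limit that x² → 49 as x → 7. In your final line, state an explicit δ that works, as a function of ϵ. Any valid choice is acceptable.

δ = min(1, ϵ/15)

Suppose ϵ > 0. We seek δ > 0 with 0 < |x − 7| < δ ⇒ |x² − 49| < ϵ.
Factor: x² − 49 = (x − 7)(x + 7), so |x² − 49| = |x − 7|·|x + 7|.
Restrict δ ≤ 1. Then |x − 7| < 1 gives |x| < 8, so by the triangle inequality |x + 7| ≤ 8 + 7 = 15.
Hence |x² − 49| ≤ 15|x − 7|, which is < ϵ once |x − 7| < ϵ/15.
Take δ = min(1, ϵ/15). If 0 < |x − 7| < δ then both bounds hold and |x² − 49| ≤ 15|x − 7| < 15·(ϵ/15) = ϵ.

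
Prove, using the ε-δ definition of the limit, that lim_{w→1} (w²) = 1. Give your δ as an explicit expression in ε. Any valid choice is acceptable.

δ = min(2, ε/4)

Suppose ε > 0. We seek δ > 0 with 0 < |w − 1| < δ ⇒ |w² − 1| < ε.
Factor: w² − 1 = (w − 1)(w + 1), so |w² − 1| = |w − 1|·|w + 1|.
Impose δ ≤ 2 so that |w| < 3; then |w + 1| ≤ 4.
Hence |w² − 1| ≤ 4|w − 1|, which is < ε once |w − 1| < ε/4.
Take δ = min(2, ε/4). If 0 < |w − 1| < δ then both bounds hold and |w² − 1| ≤ 4|w − 1| < 4·(ε/4) = ε.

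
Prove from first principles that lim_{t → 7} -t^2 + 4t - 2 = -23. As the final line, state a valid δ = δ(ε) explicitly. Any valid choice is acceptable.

Let ε > 0 be given. We want δ > 0 such that 0 < |t − 7| < δ implies |(-t^2 + 4t - 2) + 23| < ε.
(-t^2 + 4t - 2) + 23 = -t^2 + 4t + 21 = (t − 7)(-t - 3).
So |(-t^2 + 4t - 2) + 23| = |t − 7|·|-t - 3|.
Require δ ≤ 1. Then |t − 7| < 1 gives |t| < 8, and by the triangle inequality |-t - 3| ≤ 8 + 3 = 11.
Hence |(-t^2 + 4t - 2) + 23| ≤ 11|t − 7| < ε provided |t − 7| < ε/11.
Take δ = min(1, ε/11). Then 0 < |t − 7| < δ gives both |t − 7| < 1 and |t − 7| < ε/11, so |(-t^2 + 4t - 2) + 23| < ε.

δ = min(1, ε/11)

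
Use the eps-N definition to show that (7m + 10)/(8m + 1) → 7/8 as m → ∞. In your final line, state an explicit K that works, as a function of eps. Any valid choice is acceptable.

K = (73/64)/eps

Fix eps > 0. For m ≥ 1, |(7m + 10)/(8m + 1) − (7/8)| = |73|/(8(8m + 1)) = 73/(8(8m + 1)).
Since 8m + 1 ≥ 8m for m ≥ 1, this is ≤ 73/(8·8m) = (73/64)/m.
So |(7m + 10)/(8m + 1) − (7/8)| < eps whenever m > (73/64)/eps.
Take K = (73/64)/eps. If m > K then |(7m + 10)/(8m + 1) − (7/8)| ≤ (73/64)/m < eps.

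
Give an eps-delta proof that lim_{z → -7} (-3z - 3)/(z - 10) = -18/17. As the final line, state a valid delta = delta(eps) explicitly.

Let eps > 0. We want delta > 0 with 0 < |z + 7| < delta ⇒ |(-3z - 3)/(z - 10) + 18/17| < eps.
Combining over a common denominator, (-3z - 3)/(z - 10) + 18/17 = [(-3z - 3)·(-17) − 18·(z - 10)] / [(-17)·(z - 10)] = 33(z + 7) / ((-17)(z - 10)).
So |(-3z - 3)/(z - 10) + 18/17| = 33|z + 7| / (17·|z − 10|).
Require delta ≤ 17/2, so |z − 10| ≥ |-17| − |z + 7| > 17 − 17/2 = 17/2.
Hence |(-3z - 3)/(z - 10) + 18/17| < 33|z + 7|/(17·(17/2)) = (66/289)|z + 7|, which is < eps once |z + 7| < (289/66)eps.
Take delta = min(17/2, (289/66)eps). Then 0 < |z + 7| < delta forces both bounds, so |(-3z - 3)/(z - 10) + 18/17| < eps.

delta = min(17/2, (289/66)eps)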